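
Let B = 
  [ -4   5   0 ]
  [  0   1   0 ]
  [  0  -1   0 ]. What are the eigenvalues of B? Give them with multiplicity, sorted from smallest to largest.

Characteristic polynomial: p(r) = r^3 + 3r^2 - 4r = r(r - 1)(r + 4).
Roots (with multiplicity): -4, 0, 1.

-4, 0, 1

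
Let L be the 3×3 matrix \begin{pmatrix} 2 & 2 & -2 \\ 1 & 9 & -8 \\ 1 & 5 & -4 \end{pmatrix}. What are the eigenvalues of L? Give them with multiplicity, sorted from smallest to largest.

1, 2, 4

Characteristic polynomial: p(r) = r^3 - 7r^2 + 14r - 8 = (r - 4)(r - 2)(r - 1).
Roots (with multiplicity): 1, 2, 4.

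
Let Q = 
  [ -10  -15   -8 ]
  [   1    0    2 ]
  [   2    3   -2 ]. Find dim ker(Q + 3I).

1

Q + 3I = [[-7, -15, -8], [1, 3, 2], [2, 3, 1]].
This matrix has rank 2, so its null space has dimension 3 − 2 = 1.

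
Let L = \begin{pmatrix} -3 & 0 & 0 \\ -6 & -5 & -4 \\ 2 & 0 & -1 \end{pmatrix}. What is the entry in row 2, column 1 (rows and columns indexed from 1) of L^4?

Characteristic polynomial: r^3 + 9r^2 + 23r + 15 = (r + 1)(r + 3)(r + 5), so the eigenvalues are -5, -3, -1.
r=-3: eigenvector (1, -1, -1).
r=-1: eigenvector (0, -1, 1).
r=-5: eigenvector (0, 1, 0).
P = [[1, 0, 0], [-1, -1, 1], [-1, 1, 0]], D = diag(-3, -1, -5), P⁻¹ = [[1, 0, 0], [1, 0, 1], [2, 1, 1]].
L⁴ = P·diag(81, 1, 625)·P⁻¹ = [[81, 0, 0], [1168, 625, 624], [-80, 0, 1]].
The requested entry is 1168.

1168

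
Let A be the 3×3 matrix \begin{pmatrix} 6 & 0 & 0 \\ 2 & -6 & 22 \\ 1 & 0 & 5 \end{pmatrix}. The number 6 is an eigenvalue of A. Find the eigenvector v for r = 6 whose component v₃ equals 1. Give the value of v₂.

A − 6I = [[0, 0, 0], [2, -12, 22], [1, 0, -1]].
Solving (A − 6I)v = 0 gives the eigenspace spanned by (1, 2, 1).
With v₃ = 1, v = (1, 2, 1), so v₂ = 2.

2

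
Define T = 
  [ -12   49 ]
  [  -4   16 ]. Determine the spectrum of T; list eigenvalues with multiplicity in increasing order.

Characteristic polynomial: p(λ) = λ^2 - 4λ + 4 = (λ - 2)^2.
Roots (with multiplicity): 2, 2.

2, 2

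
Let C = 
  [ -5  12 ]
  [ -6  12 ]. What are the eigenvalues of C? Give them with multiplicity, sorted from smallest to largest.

3, 4

Characteristic polynomial: p(t) = t^2 - 7t + 12 = (t - 4)(t - 3).
Roots (with multiplicity): 3, 4.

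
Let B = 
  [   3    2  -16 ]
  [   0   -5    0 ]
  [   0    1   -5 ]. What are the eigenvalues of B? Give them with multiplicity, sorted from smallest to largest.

Characteristic polynomial: p(t) = t^3 + 7t^2 - 5t - 75 = (t - 3)(t + 5)^2.
Roots (with multiplicity): -5, -5, 3.

-5, -5, 3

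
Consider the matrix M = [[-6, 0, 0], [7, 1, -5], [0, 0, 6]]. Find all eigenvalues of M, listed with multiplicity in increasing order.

Characteristic polynomial: p(μ) = μ^3 - μ^2 - 36μ + 36 = (μ - 6)(μ - 1)(μ + 6).
Roots (with multiplicity): -6, 1, 6.

-6, 1, 6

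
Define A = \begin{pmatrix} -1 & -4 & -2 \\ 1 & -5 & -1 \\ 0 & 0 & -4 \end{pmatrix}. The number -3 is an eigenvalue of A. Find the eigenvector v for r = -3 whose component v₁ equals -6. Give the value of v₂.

A + 3I = [[2, -4, -2], [1, -2, -1], [0, 0, -1]].
Solving (A + 3I)v = 0 gives the eigenspace spanned by (-6, -3, 0).
With v₁ = -6, v = (-6, -3, 0), so v₂ = -3.

-3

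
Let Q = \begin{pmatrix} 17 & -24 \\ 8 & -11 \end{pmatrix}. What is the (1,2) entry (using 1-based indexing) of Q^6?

Characteristic polynomial: t^2 - 6t + 5 = (t - 5)(t - 1), so the eigenvalues are 1, 5.
t=5: eigenvector (2, 1).
t=1: eigenvector (-3, -2).
P = [[2, -3], [1, -2]], D = diag(5, 1), P⁻¹ = [[2, -3], [1, -2]].
Q⁶ = P·diag(15625, 1)·P⁻¹ = [[62497, -93744], [31248, -46871]].
The requested entry is -93744.

-93744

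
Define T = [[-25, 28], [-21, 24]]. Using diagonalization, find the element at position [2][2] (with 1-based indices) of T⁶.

Characteristic polynomial: s^2 + s - 12 = (s - 3)(s + 4), so the eigenvalues are -4, 3.
s=-4: eigenvector (4, 3).
s=3: eigenvector (1, 1).
P = [[4, 1], [3, 1]], D = diag(-4, 3), P⁻¹ = [[1, -1], [-3, 4]].
T⁶ = P·diag(4096, 729)·P⁻¹ = [[14197, -13468], [10101, -9372]].
The requested entry is -9372.

-9372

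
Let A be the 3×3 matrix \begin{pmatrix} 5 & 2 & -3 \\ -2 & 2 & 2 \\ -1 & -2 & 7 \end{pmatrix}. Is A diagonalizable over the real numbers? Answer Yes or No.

No

Characteristic polynomial: p(r) = r^3 - 14r^2 + 64r - 96 = (r - 6)(r - 4)^2.
r = 4 has algebraic multiplicity 2; rank(A − 4I) = 2, so geometric multiplicity = 1.
Geometric multiplicity < algebraic multiplicity, so A is not diagonalizable.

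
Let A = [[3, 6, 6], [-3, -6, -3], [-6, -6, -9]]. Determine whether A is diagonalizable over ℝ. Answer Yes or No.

Yes

Characteristic polynomial: p(λ) = λ^3 + 12λ^2 + 45λ + 54 = (λ + 3)^2(λ + 6).
λ = -3 has algebraic multiplicity 2; rank(A + 3I) = 1, so geometric multiplicity = 2.
Every eigenvalue has geometric = algebraic multiplicity, so A is diagonalizable.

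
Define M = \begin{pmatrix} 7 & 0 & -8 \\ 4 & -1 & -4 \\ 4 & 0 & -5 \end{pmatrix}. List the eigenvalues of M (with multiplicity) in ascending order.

-1, -1, 3

Characteristic polynomial: p(t) = t^3 - t^2 - 5t - 3 = (t - 3)(t + 1)^2.
Roots (with multiplicity): -1, -1, 3.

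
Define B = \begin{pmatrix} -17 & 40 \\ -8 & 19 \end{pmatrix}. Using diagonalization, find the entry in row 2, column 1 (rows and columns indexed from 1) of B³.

Characteristic polynomial: r^2 - 2r - 3 = (r - 3)(r + 1), so the eigenvalues are -1, 3.
r=3: eigenvector (2, 1).
r=-1: eigenvector (5, 2).
P = [[2, 5], [1, 2]], D = diag(3, -1), P⁻¹ = [[-2, 5], [1, -2]].
B³ = P·diag(27, -1)·P⁻¹ = [[-113, 280], [-56, 139]].
The requested entry is -56.

-56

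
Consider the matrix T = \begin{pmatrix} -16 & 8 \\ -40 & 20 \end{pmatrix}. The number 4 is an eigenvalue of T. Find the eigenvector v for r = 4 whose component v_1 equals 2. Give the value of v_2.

T − 4I = [[-20, 8], [-40, 16]].
Solving (T − 4I)v = 0 gives the eigenspace spanned by (2, 5).
With v_1 = 2, v = (2, 5), so v_2 = 5.

5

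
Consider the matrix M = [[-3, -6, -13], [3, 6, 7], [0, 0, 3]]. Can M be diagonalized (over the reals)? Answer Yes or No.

No

Characteristic polynomial: p(λ) = λ^3 - 6λ^2 + 9λ = λ(λ - 3)^2.
λ = 3 has algebraic multiplicity 2; rank(M − 3I) = 2, so geometric multiplicity = 1.
Geometric multiplicity < algebraic multiplicity, so M is not diagonalizable.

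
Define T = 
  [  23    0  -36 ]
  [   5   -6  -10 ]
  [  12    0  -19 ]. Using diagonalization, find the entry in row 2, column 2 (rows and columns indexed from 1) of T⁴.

Characteristic polynomial: s^3 + 2s^2 - 29s - 30 = (s - 5)(s + 1)(s + 6), so the eigenvalues are -6, -1, 5.
s=-6: eigenvector (0, -1, 0).
s=-1: eigenvector (-3, 1, -2).
s=5: eigenvector (2, 0, 1).
P = [[0, -3, 2], [-1, 1, 0], [0, -2, 1]], D = diag(-6, -1, 5), P⁻¹ = [[1, -1, -2], [1, 0, -2], [2, 0, -3]].
T⁴ = P·diag(1296, 1, 625)·P⁻¹ = [[2497, 0, -3744], [-1295, 1296, 2590], [1248, 0, -1871]].
The requested entry is 1296.

1296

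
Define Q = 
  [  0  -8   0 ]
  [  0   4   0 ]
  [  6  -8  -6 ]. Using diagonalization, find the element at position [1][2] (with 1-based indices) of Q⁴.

Characteristic polynomial: s^3 + 2s^2 - 24s = s(s - 4)(s + 6), so the eigenvalues are -6, 0, 4.
s=0: eigenvector (1, 0, 1).
s=-6: eigenvector (0, 0, 1).
s=4: eigenvector (-2, 1, -2).
P = [[1, 0, -2], [0, 0, 1], [1, 1, -2]], D = diag(0, -6, 4), P⁻¹ = [[1, 2, 0], [-1, 0, 1], [0, 1, 0]].
Q⁴ = P·diag(0, 1296, 256)·P⁻¹ = [[0, -512, 0], [0, 256, 0], [-1296, -512, 1296]].
The requested entry is -512.

-512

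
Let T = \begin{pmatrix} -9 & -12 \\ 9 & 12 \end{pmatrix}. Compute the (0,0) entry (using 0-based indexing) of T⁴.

Characteristic polynomial: s^2 - 3s = s(s - 3), so the eigenvalues are 0, 3.
s=0: eigenvector (4, -3).
s=3: eigenvector (-1, 1).
P = [[4, -1], [-3, 1]], D = diag(0, 3), P⁻¹ = [[1, 1], [3, 4]].
T⁴ = P·diag(0, 81)·P⁻¹ = [[-243, -324], [243, 324]].
The requested entry is -243.

-243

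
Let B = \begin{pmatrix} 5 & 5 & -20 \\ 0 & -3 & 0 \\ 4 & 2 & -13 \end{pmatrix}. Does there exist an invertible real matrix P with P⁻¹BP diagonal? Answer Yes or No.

No

Characteristic polynomial: p(r) = r^3 + 11r^2 + 39r + 45 = (r + 3)^2(r + 5).
r = -3 has algebraic multiplicity 2; rank(B + 3I) = 2, so geometric multiplicity = 1.
Geometric multiplicity < algebraic multiplicity, so B is not diagonalizable.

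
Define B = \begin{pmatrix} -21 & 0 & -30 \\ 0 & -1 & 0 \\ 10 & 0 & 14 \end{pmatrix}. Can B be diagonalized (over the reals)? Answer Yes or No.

Characteristic polynomial: p(λ) = λ^3 + 8λ^2 + 13λ + 6 = (λ + 1)^2(λ + 6).
λ = -1 has algebraic multiplicity 2; rank(B + 1I) = 1, so geometric multiplicity = 2.
Every eigenvalue has geometric = algebraic multiplicity, so B is diagonalizable.

Yes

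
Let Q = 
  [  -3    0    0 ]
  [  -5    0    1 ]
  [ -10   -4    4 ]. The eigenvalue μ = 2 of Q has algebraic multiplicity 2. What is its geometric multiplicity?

Q − 2I = [[-5, 0, 0], [-5, -2, 1], [-10, -4, 2]].
This matrix has rank 2, so its null space has dimension 3 − 2 = 1.

1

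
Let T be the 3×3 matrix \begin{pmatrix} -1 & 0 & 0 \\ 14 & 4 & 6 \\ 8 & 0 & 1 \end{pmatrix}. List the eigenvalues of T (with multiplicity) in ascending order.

Characteristic polynomial: p(s) = s^3 - 4s^2 - s + 4 = (s - 4)(s - 1)(s + 1).
Roots (with multiplicity): -1, 1, 4.

-1, 1, 4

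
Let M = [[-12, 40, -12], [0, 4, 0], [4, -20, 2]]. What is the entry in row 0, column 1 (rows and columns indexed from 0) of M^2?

-80

Characteristic polynomial: t^3 + 6t^2 - 16t - 96 = (t - 4)(t + 4)(t + 6), so the eigenvalues are -6, -4, 4.
t=-4: eigenvector (-3, 0, 2).
t=4: eigenvector (4, 1, -2).
t=-6: eigenvector (-2, 0, 1).
P = [[-3, 4, -2], [0, 1, 0], [2, -2, 1]], D = diag(-4, 4, -6), P⁻¹ = [[1, 0, 2], [0, 1, 0], [-2, 2, -3]].
M² = P·diag(16, 16, 36)·P⁻¹ = [[96, -80, 120], [0, 16, 0], [-40, 40, -44]].
The requested entry is -80.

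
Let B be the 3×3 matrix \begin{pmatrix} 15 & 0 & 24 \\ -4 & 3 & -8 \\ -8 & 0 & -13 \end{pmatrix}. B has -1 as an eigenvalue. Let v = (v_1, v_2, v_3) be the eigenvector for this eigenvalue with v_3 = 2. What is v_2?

B + 1I = [[16, 0, 24], [-4, 4, -8], [-8, 0, -12]].
Solving (B + 1I)v = 0 gives the eigenspace spanned by (-3, 1, 2).
With v_3 = 2, v = (-3, 1, 2), so v_2 = 1.

1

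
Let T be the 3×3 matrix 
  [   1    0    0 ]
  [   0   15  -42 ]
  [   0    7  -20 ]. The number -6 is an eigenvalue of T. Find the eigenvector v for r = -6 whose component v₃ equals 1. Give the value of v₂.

T + 6I = [[7, 0, 0], [0, 21, -42], [0, 7, -14]].
Solving (T + 6I)v = 0 gives the eigenspace spanned by (0, 2, 1).
With v₃ = 1, v = (0, 2, 1), so v₂ = 2.

2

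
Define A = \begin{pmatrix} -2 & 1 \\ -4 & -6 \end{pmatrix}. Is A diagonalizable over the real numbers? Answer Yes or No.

Characteristic polynomial: p(s) = s^2 + 8s + 16 = (s + 4)^2.
s = -4 has algebraic multiplicity 2; rank(A + 4I) = 1, so geometric multiplicity = 1.
Geometric multiplicity < algebraic multiplicity, so A is not diagonalizable.

No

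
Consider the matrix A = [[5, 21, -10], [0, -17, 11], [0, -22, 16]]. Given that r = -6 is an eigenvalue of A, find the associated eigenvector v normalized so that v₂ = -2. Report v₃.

A + 6I = [[11, 21, -10], [0, -11, 11], [0, -22, 22]].
Solving (A + 6I)v = 0 gives the eigenspace spanned by (2, -2, -2).
With v₂ = -2, v = (2, -2, -2), so v₃ = -2.

-2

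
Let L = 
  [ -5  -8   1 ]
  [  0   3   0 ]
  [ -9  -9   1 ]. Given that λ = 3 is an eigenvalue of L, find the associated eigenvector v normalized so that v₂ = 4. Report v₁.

-4

L − 3I = [[-8, -8, 1], [0, 0, 0], [-9, -9, -2]].
Solving (L − 3I)v = 0 gives the eigenspace spanned by (-4, 4, 0).
With v₂ = 4, v = (-4, 4, 0), so v₁ = -4.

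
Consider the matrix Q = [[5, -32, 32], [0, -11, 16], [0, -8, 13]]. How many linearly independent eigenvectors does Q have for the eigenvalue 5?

2

Q − 5I = [[0, -32, 32], [0, -16, 16], [0, -8, 8]].
This matrix has rank 1, so its null space has dimension 3 − 1 = 2.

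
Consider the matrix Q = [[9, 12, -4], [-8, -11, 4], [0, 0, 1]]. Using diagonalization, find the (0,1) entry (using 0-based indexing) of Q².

Characteristic polynomial: r^3 + r^2 - 5r + 3 = (r - 1)^2(r + 3), so the eigenvalues are -3, 1, 1.
r=1: eigenvector (1, 0, 2).
r=-3: eigenvector (-1, 1, 0).
r=1: eigenvector (-1, 1, 1).
P = [[1, -1, -1], [0, 1, 1], [2, 0, 1]], D = diag(1, -3, 1), P⁻¹ = [[1, 1, 0], [2, 3, -1], [-2, -2, 1]].
Q² = P·diag(1, 9, 1)·P⁻¹ = [[-15, -24, 8], [16, 25, -8], [0, 0, 1]].
The requested entry is -24.

-24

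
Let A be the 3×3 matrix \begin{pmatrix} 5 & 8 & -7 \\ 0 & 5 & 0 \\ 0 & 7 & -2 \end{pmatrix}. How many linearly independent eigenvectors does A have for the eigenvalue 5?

1

A − 5I = [[0, 8, -7], [0, 0, 0], [0, 7, -7]].
This matrix has rank 2, so its null space has dimension 3 − 2 = 1.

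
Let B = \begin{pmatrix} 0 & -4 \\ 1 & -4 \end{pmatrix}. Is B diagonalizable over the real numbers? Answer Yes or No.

Characteristic polynomial: p(r) = r^2 + 4r + 4 = (r + 2)^2.
r = -2 has algebraic multiplicity 2; rank(B + 2I) = 1, so geometric multiplicity = 1.
Geometric multiplicity < algebraic multiplicity, so B is not diagonalizable.

No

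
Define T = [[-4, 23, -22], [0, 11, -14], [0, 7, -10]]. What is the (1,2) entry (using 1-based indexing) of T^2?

7

Characteristic polynomial: s^3 + 3s^2 - 16s - 48 = (s - 4)(s + 3)(s + 4), so the eigenvalues are -4, -3, 4.
s=-4: eigenvector (1, 0, 0).
s=4: eigenvector (3, 2, 1).
s=-3: eigenvector (1, 1, 1).
P = [[1, 3, 1], [0, 2, 1], [0, 1, 1]], D = diag(-4, 4, -3), P⁻¹ = [[1, -2, 1], [0, 1, -1], [0, -1, 2]].
T² = P·diag(16, 16, 9)·P⁻¹ = [[16, 7, -14], [0, 23, -14], [0, 7, 2]].
The requested entry is 7.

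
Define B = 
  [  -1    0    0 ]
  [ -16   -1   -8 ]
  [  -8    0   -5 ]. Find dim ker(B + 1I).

B + 1I = [[0, 0, 0], [-16, 0, -8], [-8, 0, -4]].
This matrix has rank 1, so its null space has dimension 3 − 1 = 2.

2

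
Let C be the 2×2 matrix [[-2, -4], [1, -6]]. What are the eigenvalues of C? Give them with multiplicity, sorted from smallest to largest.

-4, -4

Characteristic polynomial: p(λ) = λ^2 + 8λ + 16 = (λ + 4)^2.
Roots (with multiplicity): -4, -4.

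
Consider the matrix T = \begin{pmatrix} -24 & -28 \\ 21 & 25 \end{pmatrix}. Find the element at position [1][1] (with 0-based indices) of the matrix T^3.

337

Characteristic polynomial: s^2 - s - 12 = (s - 4)(s + 3), so the eigenvalues are -3, 4.
s=4: eigenvector (-1, 1).
s=-3: eigenvector (4, -3).
P = [[-1, 4], [1, -3]], D = diag(4, -3), P⁻¹ = [[3, 4], [1, 1]].
T³ = P·diag(64, -27)·P⁻¹ = [[-300, -364], [273, 337]].
The requested entry is 337.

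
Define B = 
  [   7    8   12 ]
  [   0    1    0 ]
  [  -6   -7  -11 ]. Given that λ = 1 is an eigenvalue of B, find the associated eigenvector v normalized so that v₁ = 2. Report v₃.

-1

B − 1I = [[6, 8, 12], [0, 0, 0], [-6, -7, -12]].
Solving (B − 1I)v = 0 gives the eigenspace spanned by (2, 0, -1).
With v₁ = 2, v = (2, 0, -1), so v₃ = -1.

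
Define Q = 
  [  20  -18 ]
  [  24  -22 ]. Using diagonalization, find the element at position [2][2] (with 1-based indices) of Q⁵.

-4192

Characteristic polynomial: t^2 + 2t - 8 = (t - 2)(t + 4), so the eigenvalues are -4, 2.
t=2: eigenvector (1, 1).
t=-4: eigenvector (3, 4).
P = [[1, 3], [1, 4]], D = diag(2, -4), P⁻¹ = [[4, -3], [-1, 1]].
Q⁵ = P·diag(32, -1024)·P⁻¹ = [[3200, -3168], [4224, -4192]].
The requested entry is -4192.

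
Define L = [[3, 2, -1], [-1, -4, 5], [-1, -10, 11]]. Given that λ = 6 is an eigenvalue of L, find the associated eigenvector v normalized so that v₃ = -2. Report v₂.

-1

L − 6I = [[-3, 2, -1], [-1, -10, 5], [-1, -10, 5]].
Solving (L − 6I)v = 0 gives the eigenspace spanned by (0, -1, -2).
With v₃ = -2, v = (0, -1, -2), so v₂ = -1.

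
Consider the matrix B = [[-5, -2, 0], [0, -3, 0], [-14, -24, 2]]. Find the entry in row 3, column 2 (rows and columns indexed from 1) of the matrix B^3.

-336

Characteristic polynomial: λ^3 + 6λ^2 - λ - 30 = (λ - 2)(λ + 3)(λ + 5), so the eigenvalues are -5, -3, 2.
λ=-5: eigenvector (1, 0, 2).
λ=2: eigenvector (0, 0, 1).
λ=-3: eigenvector (-1, 1, 2).
P = [[1, 0, -1], [0, 0, 1], [2, 1, 2]], D = diag(-5, 2, -3), P⁻¹ = [[1, 1, 0], [-2, -4, 1], [0, 1, 0]].
B³ = P·diag(-125, 8, -27)·P⁻¹ = [[-125, -98, 0], [0, -27, 0], [-266, -336, 8]].
The requested entry is -336.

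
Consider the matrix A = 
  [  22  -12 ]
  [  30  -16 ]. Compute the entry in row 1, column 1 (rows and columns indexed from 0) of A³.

-496

Characteristic polynomial: s^2 - 6s + 8 = (s - 4)(s - 2), so the eigenvalues are 2, 4.
s=4: eigenvector (-2, -3).
s=2: eigenvector (-3, -5).
P = [[-2, -3], [-3, -5]], D = diag(4, 2), P⁻¹ = [[-5, 3], [3, -2]].
A³ = P·diag(64, 8)·P⁻¹ = [[568, -336], [840, -496]].
The requested entry is -496.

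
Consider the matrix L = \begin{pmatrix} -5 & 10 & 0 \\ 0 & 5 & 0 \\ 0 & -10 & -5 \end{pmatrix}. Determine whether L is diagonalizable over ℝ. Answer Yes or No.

Yes

Characteristic polynomial: p(t) = t^3 + 5t^2 - 25t - 125 = (t - 5)(t + 5)^2.
t = -5 has algebraic multiplicity 2; rank(L + 5I) = 1, so geometric multiplicity = 2.
Every eigenvalue has geometric = algebraic multiplicity, so L is diagonalizable.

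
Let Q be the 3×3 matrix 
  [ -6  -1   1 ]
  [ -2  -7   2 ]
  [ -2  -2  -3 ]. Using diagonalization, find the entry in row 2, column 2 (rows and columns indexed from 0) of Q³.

57

Characteristic polynomial: s^3 + 16s^2 + 85s + 150 = (s + 5)^2(s + 6), so the eigenvalues are -6, -5, -5.
s=-6: eigenvector (1, 2, 2).
s=-5: eigenvector (0, 1, 1).
s=-5: eigenvector (-1, 3, 2).
P = [[1, 0, -1], [2, 1, 3], [2, 1, 2]], D = diag(-6, -5, -5), P⁻¹ = [[1, 1, -1], [-2, -4, 5], [0, 1, -1]].
Q³ = P·diag(-216, -125, -125)·P⁻¹ = [[-216, -91, 91], [-182, -307, 182], [-182, -182, 57]].
The requested entry is 57.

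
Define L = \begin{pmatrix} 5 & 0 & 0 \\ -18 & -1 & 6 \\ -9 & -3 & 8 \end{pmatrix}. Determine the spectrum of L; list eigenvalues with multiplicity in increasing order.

Characteristic polynomial: p(r) = r^3 - 12r^2 + 45r - 50 = (r - 5)^2(r - 2).
Roots (with multiplicity): 2, 5, 5.

2, 5, 5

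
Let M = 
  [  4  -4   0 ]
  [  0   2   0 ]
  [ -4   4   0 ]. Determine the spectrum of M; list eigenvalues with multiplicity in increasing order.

Characteristic polynomial: p(μ) = μ^3 - 6μ^2 + 8μ = μ(μ - 4)(μ - 2).
Roots (with multiplicity): 0, 2, 4.

0, 2, 4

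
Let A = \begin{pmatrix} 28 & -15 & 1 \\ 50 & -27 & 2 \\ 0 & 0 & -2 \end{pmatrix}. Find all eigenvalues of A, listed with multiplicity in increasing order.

-2, -2, 3

Characteristic polynomial: p(μ) = μ^3 + μ^2 - 8μ - 12 = (μ - 3)(μ + 2)^2.
Roots (with multiplicity): -2, -2, 3.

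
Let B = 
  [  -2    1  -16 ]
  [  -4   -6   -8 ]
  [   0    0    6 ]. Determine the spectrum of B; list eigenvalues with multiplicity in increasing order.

-4, -4, 6

Characteristic polynomial: p(t) = t^3 + 2t^2 - 32t - 96 = (t - 6)(t + 4)^2.
Roots (with multiplicity): -4, -4, 6.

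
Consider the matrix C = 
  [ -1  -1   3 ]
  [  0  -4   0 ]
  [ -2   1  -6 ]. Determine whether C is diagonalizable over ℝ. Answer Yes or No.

Characteristic polynomial: p(μ) = μ^3 + 11μ^2 + 40μ + 48 = (μ + 3)(μ + 4)^2.
μ = -4 has algebraic multiplicity 2; rank(C + 4I) = 2, so geometric multiplicity = 1.
Geometric multiplicity < algebraic multiplicity, so C is not diagonalizable.

No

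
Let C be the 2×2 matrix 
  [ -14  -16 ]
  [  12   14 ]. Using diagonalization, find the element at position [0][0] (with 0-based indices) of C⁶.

64

Characteristic polynomial: r^2 - 4 = (r - 2)(r + 2), so the eigenvalues are -2, 2.
r=-2: eigenvector (4, -3).
r=2: eigenvector (-1, 1).
P = [[4, -1], [-3, 1]], D = diag(-2, 2), P⁻¹ = [[1, 1], [3, 4]].
C⁶ = P·diag(64, 64)·P⁻¹ = [[64, 0], [0, 64]].
The requested entry is 64.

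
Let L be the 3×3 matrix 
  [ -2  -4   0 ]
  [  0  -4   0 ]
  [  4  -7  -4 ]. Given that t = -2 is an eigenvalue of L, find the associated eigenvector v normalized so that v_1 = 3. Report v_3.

L + 2I = [[0, -4, 0], [0, -2, 0], [4, -7, -2]].
Solving (L + 2I)v = 0 gives the eigenspace spanned by (3, 0, 6).
With v_1 = 3, v = (3, 0, 6), so v_3 = 6.

6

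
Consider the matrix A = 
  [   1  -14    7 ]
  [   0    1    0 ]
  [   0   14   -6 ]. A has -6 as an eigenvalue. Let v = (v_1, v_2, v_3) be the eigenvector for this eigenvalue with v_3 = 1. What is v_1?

A + 6I = [[7, -14, 7], [0, 7, 0], [0, 14, 0]].
Solving (A + 6I)v = 0 gives the eigenspace spanned by (-1, 0, 1).
With v_3 = 1, v = (-1, 0, 1), so v_1 = -1.

-1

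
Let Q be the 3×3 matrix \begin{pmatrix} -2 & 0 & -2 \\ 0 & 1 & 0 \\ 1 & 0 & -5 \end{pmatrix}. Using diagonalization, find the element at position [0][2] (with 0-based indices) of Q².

Characteristic polynomial: μ^3 + 6μ^2 + 5μ - 12 = (μ - 1)(μ + 3)(μ + 4), so the eigenvalues are -4, -3, 1.
μ=-4: eigenvector (-1, 0, -1).
μ=1: eigenvector (0, 1, 0).
μ=-3: eigenvector (2, 0, 1).
P = [[-1, 0, 2], [0, 1, 0], [-1, 0, 1]], D = diag(-4, 1, -3), P⁻¹ = [[1, 0, -2], [0, 1, 0], [1, 0, -1]].
Q² = P·diag(16, 1, 9)·P⁻¹ = [[2, 0, 14], [0, 1, 0], [-7, 0, 23]].
The requested entry is 14.

14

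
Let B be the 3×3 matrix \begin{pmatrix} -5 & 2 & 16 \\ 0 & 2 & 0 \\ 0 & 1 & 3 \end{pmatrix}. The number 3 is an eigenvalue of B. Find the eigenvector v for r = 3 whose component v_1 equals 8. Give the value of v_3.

4

B − 3I = [[-8, 2, 16], [0, -1, 0], [0, 1, 0]].
Solving (B − 3I)v = 0 gives the eigenspace spanned by (8, 0, 4).
With v_1 = 8, v = (8, 0, 4), so v_3 = 4.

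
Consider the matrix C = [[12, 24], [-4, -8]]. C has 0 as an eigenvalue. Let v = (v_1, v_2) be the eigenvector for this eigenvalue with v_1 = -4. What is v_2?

2

C = [[12, 24], [-4, -8]].
Solving (C)v = 0 gives the eigenspace spanned by (-4, 2).
With v_1 = -4, v = (-4, 2), so v_2 = 2.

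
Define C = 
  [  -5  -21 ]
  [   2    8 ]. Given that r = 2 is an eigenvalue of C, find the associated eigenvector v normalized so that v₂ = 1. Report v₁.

-3

C − 2I = [[-7, -21], [2, 6]].
Solving (C − 2I)v = 0 gives the eigenspace spanned by (-3, 1).
With v₂ = 1, v = (-3, 1), so v₁ = -3.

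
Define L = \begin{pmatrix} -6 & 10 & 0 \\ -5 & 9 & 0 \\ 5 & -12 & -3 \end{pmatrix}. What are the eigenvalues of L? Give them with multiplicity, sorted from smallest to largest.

-3, -1, 4

Characteristic polynomial: p(μ) = μ^3 - 13μ - 12 = (μ - 4)(μ + 1)(μ + 3).
Roots (with multiplicity): -3, -1, 4.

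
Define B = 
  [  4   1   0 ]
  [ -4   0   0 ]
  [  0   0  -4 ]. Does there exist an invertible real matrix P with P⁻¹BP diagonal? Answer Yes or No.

No

Characteristic polynomial: p(t) = t^3 - 12t + 16 = (t - 2)^2(t + 4).
t = 2 has algebraic multiplicity 2; rank(B − 2I) = 2, so geometric multiplicity = 1.
Geometric multiplicity < algebraic multiplicity, so B is not diagonalizable.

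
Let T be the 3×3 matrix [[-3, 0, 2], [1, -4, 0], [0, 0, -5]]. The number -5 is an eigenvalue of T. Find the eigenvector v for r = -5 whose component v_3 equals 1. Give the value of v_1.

-1

T + 5I = [[2, 0, 2], [1, 1, 0], [0, 0, 0]].
Solving (T + 5I)v = 0 gives the eigenspace spanned by (-1, 1, 1).
With v_3 = 1, v = (-1, 1, 1), so v_1 = -1.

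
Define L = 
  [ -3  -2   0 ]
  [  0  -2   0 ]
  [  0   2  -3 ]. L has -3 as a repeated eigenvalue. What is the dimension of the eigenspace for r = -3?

2

L + 3I = [[0, -2, 0], [0, 1, 0], [0, 2, 0]].
This matrix has rank 1, so its null space has dimension 3 − 1 = 2.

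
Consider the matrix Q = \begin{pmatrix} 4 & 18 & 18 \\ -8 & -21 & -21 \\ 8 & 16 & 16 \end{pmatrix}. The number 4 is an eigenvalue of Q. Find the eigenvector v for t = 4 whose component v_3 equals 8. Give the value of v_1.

Q − 4I = [[0, 18, 18], [-8, -25, -21], [8, 16, 12]].
Solving (Q − 4I)v = 0 gives the eigenspace spanned by (4, -8, 8).
With v_3 = 8, v = (4, -8, 8), so v_1 = 4.

4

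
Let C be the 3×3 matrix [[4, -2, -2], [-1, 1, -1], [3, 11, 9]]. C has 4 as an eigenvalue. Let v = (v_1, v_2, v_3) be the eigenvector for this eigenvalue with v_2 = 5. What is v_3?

-5

C − 4I = [[0, -2, -2], [-1, -3, -1], [3, 11, 5]].
Solving (C − 4I)v = 0 gives the eigenspace spanned by (-10, 5, -5).
With v_2 = 5, v = (-10, 5, -5), so v_3 = -5.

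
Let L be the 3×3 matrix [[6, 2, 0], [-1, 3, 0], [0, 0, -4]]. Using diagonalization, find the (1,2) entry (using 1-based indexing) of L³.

122

Characteristic polynomial: s^3 - 5s^2 - 16s + 80 = (s - 5)(s - 4)(s + 4), so the eigenvalues are -4, 4, 5.
s=4: eigenvector (-1, 1, 0).
s=5: eigenvector (2, -1, 0).
s=-4: eigenvector (0, 0, 1).
P = [[-1, 2, 0], [1, -1, 0], [0, 0, 1]], D = diag(4, 5, -4), P⁻¹ = [[1, 2, 0], [1, 1, 0], [0, 0, 1]].
L³ = P·diag(64, 125, -64)·P⁻¹ = [[186, 122, 0], [-61, 3, 0], [0, 0, -64]].
The requested entry is 122.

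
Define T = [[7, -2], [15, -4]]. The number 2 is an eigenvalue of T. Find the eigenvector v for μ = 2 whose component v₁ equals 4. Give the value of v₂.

10

T − 2I = [[5, -2], [15, -6]].
Solving (T − 2I)v = 0 gives the eigenspace spanned by (4, 10).
With v₁ = 4, v = (4, 10), so v₂ = 10.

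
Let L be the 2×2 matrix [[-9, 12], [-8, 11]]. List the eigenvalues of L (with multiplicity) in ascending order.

Characteristic polynomial: p(r) = r^2 - 2r - 3 = (r - 3)(r + 1).
Roots (with multiplicity): -1, 3.

-1, 3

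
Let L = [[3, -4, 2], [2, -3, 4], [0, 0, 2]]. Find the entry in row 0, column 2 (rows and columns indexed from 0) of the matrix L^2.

-6

Characteristic polynomial: λ^3 - 2λ^2 - λ + 2 = (λ - 2)(λ - 1)(λ + 1), so the eigenvalues are -1, 1, 2.
λ=1: eigenvector (2, 1, 0).
λ=-1: eigenvector (-1, -1, 0).
λ=2: eigenvector (-2, 0, 1).
P = [[2, -1, -2], [1, -1, 0], [0, 0, 1]], D = diag(1, -1, 2), P⁻¹ = [[1, -1, 2], [1, -2, 2], [0, 0, 1]].
L² = P·diag(1, 1, 4)·P⁻¹ = [[1, 0, -6], [0, 1, 0], [0, 0, 4]].
The requested entry is -6.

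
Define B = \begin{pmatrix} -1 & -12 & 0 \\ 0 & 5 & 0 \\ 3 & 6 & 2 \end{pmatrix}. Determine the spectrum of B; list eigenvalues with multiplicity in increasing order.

-1, 2, 5

Characteristic polynomial: p(μ) = μ^3 - 6μ^2 + 3μ + 10 = (μ - 5)(μ - 2)(μ + 1).
Roots (with multiplicity): -1, 2, 5.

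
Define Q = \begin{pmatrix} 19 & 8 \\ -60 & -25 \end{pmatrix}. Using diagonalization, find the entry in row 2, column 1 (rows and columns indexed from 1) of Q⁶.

234360

Characteristic polynomial: λ^2 + 6λ + 5 = (λ + 1)(λ + 5), so the eigenvalues are -5, -1.
λ=-1: eigenvector (2, -5).
λ=-5: eigenvector (1, -3).
P = [[2, 1], [-5, -3]], D = diag(-1, -5), P⁻¹ = [[3, 1], [-5, -2]].
Q⁶ = P·diag(1, 15625)·P⁻¹ = [[-78119, -31248], [234360, 93745]].
The requested entry is 234360.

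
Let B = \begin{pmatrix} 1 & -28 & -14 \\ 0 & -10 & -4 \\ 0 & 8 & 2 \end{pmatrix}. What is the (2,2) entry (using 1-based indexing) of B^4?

2576

Characteristic polynomial: r^3 + 7r^2 + 4r - 12 = (r - 1)(r + 2)(r + 6), so the eigenvalues are -6, -2, 1.
r=1: eigenvector (1, 0, 0).
r=-6: eigenvector (2, 1, -1).
r=-2: eigenvector (0, 1, -2).
P = [[1, 2, 0], [0, 1, 1], [0, -1, -2]], D = diag(1, -6, -2), P⁻¹ = [[1, -4, -2], [0, 2, 1], [0, -1, -1]].
B⁴ = P·diag(1, 1296, 16)·P⁻¹ = [[1, 5180, 2590], [0, 2576, 1280], [0, -2560, -1264]].
The requested entry is 2576.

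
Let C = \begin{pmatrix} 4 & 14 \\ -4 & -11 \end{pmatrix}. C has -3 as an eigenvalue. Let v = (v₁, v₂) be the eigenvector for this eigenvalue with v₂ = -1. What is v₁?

2

C + 3I = [[7, 14], [-4, -8]].
Solving (C + 3I)v = 0 gives the eigenspace spanned by (2, -1).
With v₂ = -1, v = (2, -1), so v₁ = 2.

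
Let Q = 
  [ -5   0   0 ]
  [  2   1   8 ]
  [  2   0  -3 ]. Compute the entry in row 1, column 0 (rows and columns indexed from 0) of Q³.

-70

Characteristic polynomial: λ^3 + 7λ^2 + 7λ - 15 = (λ - 1)(λ + 3)(λ + 5), so the eigenvalues are -5, -3, 1.
λ=-5: eigenvector (1, 1, -1).
λ=1: eigenvector (0, 1, 0).
λ=-3: eigenvector (0, -2, 1).
P = [[1, 0, 0], [1, 1, -2], [-1, 0, 1]], D = diag(-5, 1, -3), P⁻¹ = [[1, 0, 0], [1, 1, 2], [1, 0, 1]].
Q³ = P·diag(-125, 1, -27)·P⁻¹ = [[-125, 0, 0], [-70, 1, 56], [98, 0, -27]].
The requested entry is -70.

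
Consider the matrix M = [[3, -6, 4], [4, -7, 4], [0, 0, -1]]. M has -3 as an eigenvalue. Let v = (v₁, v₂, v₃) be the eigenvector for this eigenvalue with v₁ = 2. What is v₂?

2

M + 3I = [[6, -6, 4], [4, -4, 4], [0, 0, 2]].
Solving (M + 3I)v = 0 gives the eigenspace spanned by (2, 2, 0).
With v₁ = 2, v = (2, 2, 0), so v₂ = 2.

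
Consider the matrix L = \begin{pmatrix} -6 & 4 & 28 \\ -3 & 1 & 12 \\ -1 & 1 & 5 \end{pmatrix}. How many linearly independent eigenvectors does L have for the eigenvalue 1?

1

L − 1I = [[-7, 4, 28], [-3, 0, 12], [-1, 1, 4]].
This matrix has rank 2, so its null space has dimension 3 − 2 = 1.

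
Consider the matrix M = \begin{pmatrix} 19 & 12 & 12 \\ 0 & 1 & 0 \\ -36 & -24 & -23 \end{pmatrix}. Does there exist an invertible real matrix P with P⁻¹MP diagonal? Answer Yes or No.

Yes

Characteristic polynomial: p(λ) = λ^3 + 3λ^2 - 9λ + 5 = (λ - 1)^2(λ + 5).
λ = 1 has algebraic multiplicity 2; rank(M − 1I) = 1, so geometric multiplicity = 2.
Every eigenvalue has geometric = algebraic multiplicity, so M is diagonalizable.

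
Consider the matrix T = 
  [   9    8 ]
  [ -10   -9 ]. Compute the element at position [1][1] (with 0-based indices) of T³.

-9

Characteristic polynomial: μ^2 - 1 = (μ - 1)(μ + 1), so the eigenvalues are -1, 1.
μ=1: eigenvector (1, -1).
μ=-1: eigenvector (4, -5).
P = [[1, 4], [-1, -5]], D = diag(1, -1), P⁻¹ = [[5, 4], [-1, -1]].
T³ = P·diag(1, -1)·P⁻¹ = [[9, 8], [-10, -9]].
The requested entry is -9.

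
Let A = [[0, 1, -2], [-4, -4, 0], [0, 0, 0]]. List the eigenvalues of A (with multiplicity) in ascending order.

Characteristic polynomial: p(t) = t^3 + 4t^2 + 4t = t(t + 2)^2.
Roots (with multiplicity): -2, -2, 0.

-2, -2, 0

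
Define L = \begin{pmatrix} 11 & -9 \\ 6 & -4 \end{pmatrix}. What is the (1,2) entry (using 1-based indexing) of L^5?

-9279

Characteristic polynomial: s^2 - 7s + 10 = (s - 5)(s - 2), so the eigenvalues are 2, 5.
s=5: eigenvector (3, 2).
s=2: eigenvector (1, 1).
P = [[3, 1], [2, 1]], D = diag(5, 2), P⁻¹ = [[1, -1], [-2, 3]].
L⁵ = P·diag(3125, 32)·P⁻¹ = [[9311, -9279], [6186, -6154]].
The requested entry is -9279.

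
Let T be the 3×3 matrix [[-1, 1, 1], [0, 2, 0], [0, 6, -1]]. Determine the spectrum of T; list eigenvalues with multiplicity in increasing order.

-1, -1, 2

Characteristic polynomial: p(s) = s^3 - 3s - 2 = (s - 2)(s + 1)^2.
Roots (with multiplicity): -1, -1, 2.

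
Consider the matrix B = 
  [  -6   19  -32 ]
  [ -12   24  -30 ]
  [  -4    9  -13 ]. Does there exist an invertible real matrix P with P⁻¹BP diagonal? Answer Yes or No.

Characteristic polynomial: p(s) = s^3 - 5s^2 - 8s + 48 = (s - 4)^2(s + 3).
s = 4 has algebraic multiplicity 2; rank(B − 4I) = 2, so geometric multiplicity = 1.
Geometric multiplicity < algebraic multiplicity, so B is not diagonalizable.

No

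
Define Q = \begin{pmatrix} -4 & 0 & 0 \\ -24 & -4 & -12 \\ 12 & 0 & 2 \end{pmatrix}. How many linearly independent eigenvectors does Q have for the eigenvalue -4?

2

Q + 4I = [[0, 0, 0], [-24, 0, -12], [12, 0, 6]].
This matrix has rank 1, so its null space has dimension 3 − 1 = 2.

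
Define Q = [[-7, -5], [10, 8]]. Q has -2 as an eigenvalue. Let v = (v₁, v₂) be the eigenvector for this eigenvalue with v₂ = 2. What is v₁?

-2

Q + 2I = [[-5, -5], [10, 10]].
Solving (Q + 2I)v = 0 gives the eigenspace spanned by (-2, 2).
With v₂ = 2, v = (-2, 2), so v₁ = -2.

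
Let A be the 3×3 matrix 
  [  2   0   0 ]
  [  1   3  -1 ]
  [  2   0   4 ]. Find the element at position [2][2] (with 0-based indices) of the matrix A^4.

256

Characteristic polynomial: s^3 - 9s^2 + 26s - 24 = (s - 4)(s - 3)(s - 2), so the eigenvalues are 2, 3, 4.
s=2: eigenvector (1, -2, -1).
s=3: eigenvector (0, 1, 0).
s=4: eigenvector (0, -1, 1).
P = [[1, 0, 0], [-2, 1, -1], [-1, 0, 1]], D = diag(2, 3, 4), P⁻¹ = [[1, 0, 0], [3, 1, 1], [1, 0, 1]].
A⁴ = P·diag(16, 81, 256)·P⁻¹ = [[16, 0, 0], [-45, 81, -175], [240, 0, 256]].
The requested entry is 256.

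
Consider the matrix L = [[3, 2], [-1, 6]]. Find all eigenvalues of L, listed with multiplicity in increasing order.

Characteristic polynomial: p(t) = t^2 - 9t + 20 = (t - 5)(t - 4).
Roots (with multiplicity): 4, 5.

4, 5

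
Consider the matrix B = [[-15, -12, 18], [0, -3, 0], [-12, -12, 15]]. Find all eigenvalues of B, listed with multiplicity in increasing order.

Characteristic polynomial: p(s) = s^3 + 3s^2 - 9s - 27 = (s - 3)(s + 3)^2.
Roots (with multiplicity): -3, -3, 3.

-3, -3, 3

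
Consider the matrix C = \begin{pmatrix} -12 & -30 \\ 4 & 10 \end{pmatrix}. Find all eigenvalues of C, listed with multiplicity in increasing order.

-2, 0

Characteristic polynomial: p(s) = s^2 + 2s = s(s + 2).
Roots (with multiplicity): -2, 0.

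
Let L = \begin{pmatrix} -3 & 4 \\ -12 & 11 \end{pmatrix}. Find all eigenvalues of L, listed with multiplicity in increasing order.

Characteristic polynomial: p(t) = t^2 - 8t + 15 = (t - 5)(t - 3).
Roots (with multiplicity): 3, 5.

3, 5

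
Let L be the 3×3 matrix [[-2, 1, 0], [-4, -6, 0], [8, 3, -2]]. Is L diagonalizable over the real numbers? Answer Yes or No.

No

Characteristic polynomial: p(t) = t^3 + 10t^2 + 32t + 32 = (t + 2)(t + 4)^2.
t = -4 has algebraic multiplicity 2; rank(L + 4I) = 2, so geometric multiplicity = 1.
Geometric multiplicity < algebraic multiplicity, so L is not diagonalizable.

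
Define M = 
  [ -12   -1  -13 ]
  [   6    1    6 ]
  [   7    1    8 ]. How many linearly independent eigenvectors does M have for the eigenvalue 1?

1

M − 1I = [[-13, -1, -13], [6, 0, 6], [7, 1, 7]].
This matrix has rank 2, so its null space has dimension 3 − 2 = 1.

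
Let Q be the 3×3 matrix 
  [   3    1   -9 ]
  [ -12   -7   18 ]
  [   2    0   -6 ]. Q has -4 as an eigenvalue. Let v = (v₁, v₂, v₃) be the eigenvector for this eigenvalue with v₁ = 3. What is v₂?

Q + 4I = [[7, 1, -9], [-12, -3, 18], [2, 0, -2]].
Solving (Q + 4I)v = 0 gives the eigenspace spanned by (3, 6, 3).
With v₁ = 3, v = (3, 6, 3), so v₂ = 6.

6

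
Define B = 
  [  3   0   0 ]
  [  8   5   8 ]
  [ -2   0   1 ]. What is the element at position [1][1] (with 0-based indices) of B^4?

Characteristic polynomial: μ^3 - 9μ^2 + 23μ - 15 = (μ - 5)(μ - 3)(μ - 1), so the eigenvalues are 1, 3, 5.
μ=1: eigenvector (0, -2, 1).
μ=5: eigenvector (0, 1, 0).
μ=3: eigenvector (1, 0, -1).
P = [[0, 0, 1], [-2, 1, 0], [1, 0, -1]], D = diag(1, 5, 3), P⁻¹ = [[1, 0, 1], [2, 1, 2], [1, 0, 0]].
B⁴ = P·diag(1, 625, 81)·P⁻¹ = [[81, 0, 0], [1248, 625, 1248], [-80, 0, 1]].
The requested entry is 625.

625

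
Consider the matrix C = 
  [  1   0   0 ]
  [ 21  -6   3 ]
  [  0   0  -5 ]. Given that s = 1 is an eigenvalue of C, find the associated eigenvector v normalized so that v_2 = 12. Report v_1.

4

C − 1I = [[0, 0, 0], [21, -7, 3], [0, 0, -6]].
Solving (C − 1I)v = 0 gives the eigenspace spanned by (4, 12, 0).
With v_2 = 12, v = (4, 12, 0), so v_1 = 4.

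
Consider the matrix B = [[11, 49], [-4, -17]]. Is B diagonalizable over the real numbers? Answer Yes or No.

Characteristic polynomial: p(μ) = μ^2 + 6μ + 9 = (μ + 3)^2.
μ = -3 has algebraic multiplicity 2; rank(B + 3I) = 1, so geometric multiplicity = 1.
Geometric multiplicity < algebraic multiplicity, so B is not diagonalizable.

No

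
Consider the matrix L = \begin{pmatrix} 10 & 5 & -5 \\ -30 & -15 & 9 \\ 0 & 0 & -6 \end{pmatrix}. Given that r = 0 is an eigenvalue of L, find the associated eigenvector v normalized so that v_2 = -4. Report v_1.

L = [[10, 5, -5], [-30, -15, 9], [0, 0, -6]].
Solving (L)v = 0 gives the eigenspace spanned by (2, -4, 0).
With v_2 = -4, v = (2, -4, 0), so v_1 = 2.

2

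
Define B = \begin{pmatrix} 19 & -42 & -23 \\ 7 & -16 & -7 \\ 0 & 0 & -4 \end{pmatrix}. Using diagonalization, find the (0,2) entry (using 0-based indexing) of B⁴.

-1587

Characteristic polynomial: r^3 + r^2 - 22r - 40 = (r - 5)(r + 2)(r + 4), so the eigenvalues are -4, -2, 5.
r=5: eigenvector (3, 1, 0).
r=-4: eigenvector (1, 0, 1).
r=-2: eigenvector (2, 1, 0).
P = [[3, 1, 2], [1, 0, 1], [0, 1, 0]], D = diag(5, -4, -2), P⁻¹ = [[1, -2, -1], [0, 0, 1], [-1, 3, 1]].
B⁴ = P·diag(625, 256, 16)·P⁻¹ = [[1843, -3654, -1587], [609, -1202, -609], [0, 0, 256]].
The requested entry is -1587.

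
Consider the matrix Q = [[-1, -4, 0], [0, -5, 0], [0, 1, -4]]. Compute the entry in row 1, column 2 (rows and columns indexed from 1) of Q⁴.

Characteristic polynomial: t^3 + 10t^2 + 29t + 20 = (t + 1)(t + 4)(t + 5), so the eigenvalues are -5, -4, -1.
t=-4: eigenvector (0, 0, 1).
t=-5: eigenvector (1, 1, -1).
t=-1: eigenvector (1, 0, 0).
P = [[0, 1, 1], [0, 1, 0], [1, -1, 0]], D = diag(-4, -5, -1), P⁻¹ = [[0, 1, 1], [0, 1, 0], [1, -1, 0]].
Q⁴ = P·diag(256, 625, 1)·P⁻¹ = [[1, 624, 0], [0, 625, 0], [0, -369, 256]].
The requested entry is 624.

624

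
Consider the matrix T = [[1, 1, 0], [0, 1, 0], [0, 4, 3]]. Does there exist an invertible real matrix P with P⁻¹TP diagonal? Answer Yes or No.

Characteristic polynomial: p(μ) = μ^3 - 5μ^2 + 7μ - 3 = (μ - 3)(μ - 1)^2.
μ = 1 has algebraic multiplicity 2; rank(T − 1I) = 2, so geometric multiplicity = 1.
Geometric multiplicity < algebraic multiplicity, so T is not diagonalizable.

No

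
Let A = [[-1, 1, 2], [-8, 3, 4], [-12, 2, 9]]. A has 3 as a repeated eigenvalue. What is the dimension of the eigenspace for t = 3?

1

A − 3I = [[-4, 1, 2], [-8, 0, 4], [-12, 2, 6]].
This matrix has rank 2, so its null space has dimension 3 − 2 = 1.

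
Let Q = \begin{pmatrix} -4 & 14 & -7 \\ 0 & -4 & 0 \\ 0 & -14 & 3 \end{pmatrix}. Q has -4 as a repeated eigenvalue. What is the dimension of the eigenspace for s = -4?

Q + 4I = [[0, 14, -7], [0, 0, 0], [0, -14, 7]].
This matrix has rank 1, so its null space has dimension 3 − 1 = 2.

2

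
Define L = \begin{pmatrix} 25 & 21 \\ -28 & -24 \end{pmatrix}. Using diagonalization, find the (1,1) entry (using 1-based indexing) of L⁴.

781

Characteristic polynomial: λ^2 - λ - 12 = (λ - 4)(λ + 3), so the eigenvalues are -3, 4.
λ=-3: eigenvector (-3, 4).
λ=4: eigenvector (1, -1).
P = [[-3, 1], [4, -1]], D = diag(-3, 4), P⁻¹ = [[1, 1], [4, 3]].
L⁴ = P·diag(81, 256)·P⁻¹ = [[781, 525], [-700, -444]].
The requested entry is 781.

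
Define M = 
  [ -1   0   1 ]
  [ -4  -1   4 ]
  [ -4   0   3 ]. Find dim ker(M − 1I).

M − 1I = [[-2, 0, 1], [-4, -2, 4], [-4, 0, 2]].
This matrix has rank 2, so its null space has dimension 3 − 2 = 1.

1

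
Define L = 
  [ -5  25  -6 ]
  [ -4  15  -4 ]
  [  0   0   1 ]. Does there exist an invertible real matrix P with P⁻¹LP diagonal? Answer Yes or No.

Characteristic polynomial: p(μ) = μ^3 - 11μ^2 + 35μ - 25 = (μ - 5)^2(μ - 1).
μ = 5 has algebraic multiplicity 2; rank(L − 5I) = 2, so geometric multiplicity = 1.
Geometric multiplicity < algebraic multiplicity, so L is not diagonalizable.

No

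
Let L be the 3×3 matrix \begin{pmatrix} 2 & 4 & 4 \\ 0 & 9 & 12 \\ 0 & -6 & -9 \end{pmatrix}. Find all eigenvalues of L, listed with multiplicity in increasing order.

Characteristic polynomial: p(s) = s^3 - 2s^2 - 9s + 18 = (s - 3)(s - 2)(s + 3).
Roots (with multiplicity): -3, 2, 3.

-3, 2, 3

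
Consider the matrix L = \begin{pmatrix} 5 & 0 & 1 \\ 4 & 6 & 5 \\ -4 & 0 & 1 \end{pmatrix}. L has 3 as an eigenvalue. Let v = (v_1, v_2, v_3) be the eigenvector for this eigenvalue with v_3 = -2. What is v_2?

L − 3I = [[2, 0, 1], [4, 3, 5], [-4, 0, -2]].
Solving (L − 3I)v = 0 gives the eigenspace spanned by (1, 2, -2).
With v_3 = -2, v = (1, 2, -2), so v_2 = 2.

2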